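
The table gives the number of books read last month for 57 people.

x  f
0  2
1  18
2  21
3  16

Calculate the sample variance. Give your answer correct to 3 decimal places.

0.739

Values: 0, 1, 2, 3
n = 57, Σfx = 108, mean = 1.8947
Σfx² = 246
Σf(x − x̄)² = Σfx² − (Σfx)²/n = 246 − 108²/57 = 41.3684
Sample variance = 41.3684 / 56 = 0.7387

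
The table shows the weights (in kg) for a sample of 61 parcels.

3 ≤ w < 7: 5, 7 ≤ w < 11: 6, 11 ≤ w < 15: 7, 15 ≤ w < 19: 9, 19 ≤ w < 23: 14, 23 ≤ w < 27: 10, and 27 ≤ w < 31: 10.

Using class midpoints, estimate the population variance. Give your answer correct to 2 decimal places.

Midpoints: 5, 9, 13, 17, 21, 25, 29
n = 61, Σfm = 1157, mean = 18.9672
Σfm² = 25229
Σf(m − x̄)² = Σfm² − (Σfm)²/n = 25229 − 1157²/61 = 3283.9344
Population variance = 3283.9344 / 61 = 53.8350

53.83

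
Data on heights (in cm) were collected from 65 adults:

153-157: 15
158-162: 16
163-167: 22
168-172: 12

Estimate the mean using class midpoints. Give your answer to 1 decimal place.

Midpoints: 155, 160, 165, 170
Σfm = 15×155 + 16×160 + 22×165 + 12×170 = 10555
n = Σf = 65
Mean = 10555 / 65 = 162.3846

162.4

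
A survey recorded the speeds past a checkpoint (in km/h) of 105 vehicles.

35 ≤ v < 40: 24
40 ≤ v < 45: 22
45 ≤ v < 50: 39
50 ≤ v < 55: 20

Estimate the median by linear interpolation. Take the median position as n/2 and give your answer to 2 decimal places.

Cumulative frequencies: 24, 46, 85, 105
n = 105; position = n/2 = 52.5.
This falls in the class 45 ≤ v < 50: L = 45, F = 46, f = 39, h = 5.
Median ≈ 45 + ((52.5 − 46) / 39) × 5 = 45.8333

45.83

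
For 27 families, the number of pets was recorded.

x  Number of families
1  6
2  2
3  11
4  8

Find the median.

3

Cumulative frequencies: 6, 8, 19, 27
n = 27, so the median is the value in position (n+1)/2 = 14.
Position 14 falls at value 3.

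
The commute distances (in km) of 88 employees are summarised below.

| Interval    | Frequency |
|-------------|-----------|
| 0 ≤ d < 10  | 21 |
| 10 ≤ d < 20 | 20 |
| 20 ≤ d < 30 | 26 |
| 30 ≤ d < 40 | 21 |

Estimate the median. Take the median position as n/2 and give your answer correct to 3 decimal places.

Cumulative frequencies: 21, 41, 67, 88
n = 88; position = n/2 = 44.
This falls in the class 20 ≤ d < 30: L = 20, F = 41, f = 26, h = 10.
Median ≈ 20 + ((44 − 41) / 26) × 10 = 21.1538

21.154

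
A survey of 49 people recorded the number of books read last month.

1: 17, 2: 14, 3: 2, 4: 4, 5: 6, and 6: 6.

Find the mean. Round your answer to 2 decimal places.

2.71

Values: 1, 2, 3, 4, 5, 6
Σfx = 17×1 + 14×2 + 2×3 + 4×4 + 6×5 + 6×6 = 133
n = Σf = 49
Mean = 133 / 49 = 2.7143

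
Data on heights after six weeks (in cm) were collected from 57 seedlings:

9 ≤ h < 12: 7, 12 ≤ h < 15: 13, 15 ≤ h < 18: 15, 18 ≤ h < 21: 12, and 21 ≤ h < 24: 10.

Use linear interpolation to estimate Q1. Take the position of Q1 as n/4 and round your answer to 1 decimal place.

Cumulative frequencies: 7, 20, 35, 47, 57
n = 57; position = n/4 = 14.25.
This falls in the class 12 ≤ h < 15: L = 12, F = 7, f = 13, h = 3.
Lower quartile ≈ 12 + ((14.25 − 7) / 13) × 3 = 13.6731

13.7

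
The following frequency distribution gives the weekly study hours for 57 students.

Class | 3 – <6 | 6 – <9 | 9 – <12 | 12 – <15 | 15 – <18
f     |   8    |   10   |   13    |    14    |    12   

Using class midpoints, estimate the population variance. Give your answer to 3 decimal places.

Midpoints: 4.5, 7.5, 10.5, 13.5, 16.5
n = 57, Σfm = 634.5, mean = 11.1316
Σfm² = 7976.25
Σf(m − x̄)² = Σfm² − (Σfm)²/n = 7976.25 − 634.5²/57 = 913.2632
Population variance = 913.2632 / 57 = 16.0222

16.022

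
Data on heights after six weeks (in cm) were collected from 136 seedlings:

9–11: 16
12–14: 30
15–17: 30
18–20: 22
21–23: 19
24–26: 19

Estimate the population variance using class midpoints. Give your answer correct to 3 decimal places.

Midpoints: 10, 13, 16, 19, 22, 25
n = 136, Σfm = 2341, mean = 17.2132
Σfm² = 43363
Σf(m − x̄)² = Σfm² − (Σfm)²/n = 43363 − 2341²/136 = 3066.8162
Population variance = 3066.8162 / 136 = 22.5501

22.550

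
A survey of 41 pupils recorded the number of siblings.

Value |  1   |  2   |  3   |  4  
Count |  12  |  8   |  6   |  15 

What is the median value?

3

Cumulative frequencies: 12, 20, 26, 41
n = 41, so the median is the value in position (n+1)/2 = 21.
Position 21 falls at value 3.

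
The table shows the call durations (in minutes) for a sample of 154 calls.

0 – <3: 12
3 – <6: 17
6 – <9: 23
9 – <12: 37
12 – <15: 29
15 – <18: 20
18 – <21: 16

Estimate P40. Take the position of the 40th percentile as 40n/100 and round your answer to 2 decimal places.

Cumulative frequencies: 12, 29, 52, 89, 118, 138, 154
n = 154; position = 40n/100 = 61.6.
This falls in the class 9 – <12: L = 9, F = 52, f = 37, h = 3.
40th percentile ≈ 9 + ((61.6 − 52) / 37) × 3 = 9.7784

9.78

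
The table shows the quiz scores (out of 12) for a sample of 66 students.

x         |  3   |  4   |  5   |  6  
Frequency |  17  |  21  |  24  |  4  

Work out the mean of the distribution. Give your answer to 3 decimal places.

Values: 3, 4, 5, 6
Σfx = 17×3 + 21×4 + 24×5 + 4×6 = 279
n = Σf = 66
Mean = 279 / 66 = 4.2273

4.227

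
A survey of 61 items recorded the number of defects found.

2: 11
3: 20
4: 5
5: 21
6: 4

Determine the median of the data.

3

Cumulative frequencies: 11, 31, 36, 57, 61
n = 61, so the median is the value in position (n+1)/2 = 31.
Position 31 falls at value 3.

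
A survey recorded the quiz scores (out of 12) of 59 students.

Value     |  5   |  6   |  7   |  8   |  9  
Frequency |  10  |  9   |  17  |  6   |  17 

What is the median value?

Cumulative frequencies: 10, 19, 36, 42, 59
n = 59, so the median is the value in position (n+1)/2 = 30.
Position 30 falls at value 7.

7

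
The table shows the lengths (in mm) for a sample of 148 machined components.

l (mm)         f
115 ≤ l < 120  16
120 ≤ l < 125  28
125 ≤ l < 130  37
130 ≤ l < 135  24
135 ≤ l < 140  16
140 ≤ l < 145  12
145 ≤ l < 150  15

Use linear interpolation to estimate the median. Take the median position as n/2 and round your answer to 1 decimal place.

Cumulative frequencies: 16, 44, 81, 105, 121, 133, 148
n = 148; position = n/2 = 74.
This falls in the class 125 ≤ l < 130: L = 125, F = 44, f = 37, h = 5.
Median ≈ 125 + ((74 − 44) / 37) × 5 = 129.0541

129.1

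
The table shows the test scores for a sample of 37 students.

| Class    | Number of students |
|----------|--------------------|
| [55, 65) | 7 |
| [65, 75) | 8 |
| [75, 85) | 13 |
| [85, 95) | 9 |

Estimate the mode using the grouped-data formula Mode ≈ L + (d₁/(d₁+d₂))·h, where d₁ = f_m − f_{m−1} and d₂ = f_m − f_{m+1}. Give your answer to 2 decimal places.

80.56

Modal class: [75, 85) (highest frequency 13).
d₁ = 13 − 8 = 5, d₂ = 13 − 9 = 4
Mode ≈ 75 + (5/(5+4)) × 10 = 75 + 5.5556 = 80.5556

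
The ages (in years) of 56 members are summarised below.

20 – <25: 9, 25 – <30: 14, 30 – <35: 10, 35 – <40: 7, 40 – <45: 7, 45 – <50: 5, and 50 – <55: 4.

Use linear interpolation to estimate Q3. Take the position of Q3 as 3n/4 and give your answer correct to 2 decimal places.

Cumulative frequencies: 9, 23, 33, 40, 47, 52, 56
n = 56; position = 3n/4 = 42.
This falls in the class 40 – <45: L = 40, F = 40, f = 7, h = 5.
Upper quartile ≈ 40 + ((42 − 40) / 7) × 5 = 41.4286

41.43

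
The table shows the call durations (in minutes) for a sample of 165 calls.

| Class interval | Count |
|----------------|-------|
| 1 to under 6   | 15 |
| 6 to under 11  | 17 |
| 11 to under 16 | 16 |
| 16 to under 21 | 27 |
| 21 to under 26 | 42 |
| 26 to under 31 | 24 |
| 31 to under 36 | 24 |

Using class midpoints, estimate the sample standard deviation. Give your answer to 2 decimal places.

9.12

Midpoints: 3.5, 8.5, 13.5, 18.5, 23.5, 28.5, 33.5
n = 165, Σfm = 3387.5, mean = 20.5303
Σfm² = 83191.25
Σf(m − x̄)² = Σfm² − (Σfm)²/n = 83191.25 − 3387.5²/165 = 13644.8485
Sample variance = 13644.8485 / 164 = 83.2003
Standard deviation = √83.2003 = 9.1214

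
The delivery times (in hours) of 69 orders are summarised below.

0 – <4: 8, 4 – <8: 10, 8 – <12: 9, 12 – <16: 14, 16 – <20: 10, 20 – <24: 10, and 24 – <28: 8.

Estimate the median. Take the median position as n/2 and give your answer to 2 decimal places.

14.14

Cumulative frequencies: 8, 18, 27, 41, 51, 61, 69
n = 69; position = n/2 = 34.5.
This falls in the class 12 – <16: L = 12, F = 27, f = 14, h = 4.
Median ≈ 12 + ((34.5 − 27) / 14) × 4 = 14.1429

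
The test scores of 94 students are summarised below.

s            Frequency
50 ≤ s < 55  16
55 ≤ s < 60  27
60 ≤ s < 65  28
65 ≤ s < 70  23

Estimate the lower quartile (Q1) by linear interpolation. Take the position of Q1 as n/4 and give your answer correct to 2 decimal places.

Cumulative frequencies: 16, 43, 71, 94
n = 94; position = n/4 = 23.5.
This falls in the class 55 ≤ s < 60: L = 55, F = 16, f = 27, h = 5.
Lower quartile ≈ 55 + ((23.5 − 16) / 27) × 5 = 56.3889

56.39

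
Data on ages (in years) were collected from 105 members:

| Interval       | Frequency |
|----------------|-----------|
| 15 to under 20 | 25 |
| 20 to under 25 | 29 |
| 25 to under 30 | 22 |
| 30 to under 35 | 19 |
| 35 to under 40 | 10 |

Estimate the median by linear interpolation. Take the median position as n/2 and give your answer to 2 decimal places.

24.74

Cumulative frequencies: 25, 54, 76, 95, 105
n = 105; position = n/2 = 52.5.
This falls in the class 20 to under 25: L = 20, F = 25, f = 29, h = 5.
Median ≈ 20 + ((52.5 − 25) / 29) × 5 = 24.7414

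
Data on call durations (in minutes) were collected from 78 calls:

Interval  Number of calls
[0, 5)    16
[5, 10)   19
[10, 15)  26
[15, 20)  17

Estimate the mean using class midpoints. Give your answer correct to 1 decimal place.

10.3

Midpoints: 2.5, 7.5, 12.5, 17.5
Σfm = 16×2.5 + 19×7.5 + 26×12.5 + 17×17.5 = 805
n = Σf = 78
Mean = 805 / 78 = 10.3205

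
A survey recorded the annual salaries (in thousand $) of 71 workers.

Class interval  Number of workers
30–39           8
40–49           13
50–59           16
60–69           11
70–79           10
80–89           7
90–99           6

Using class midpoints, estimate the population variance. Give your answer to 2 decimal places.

315.33

Midpoints: 34.5, 44.5, 54.5, 64.5, 74.5, 84.5, 94.5
n = 71, Σfm = 4339.5, mean = 61.1197
Σfm² = 287617.75
Σf(m − x̄)² = Σfm² − (Σfm)²/n = 287617.75 − 4339.5²/71 = 22388.7324
Population variance = 22388.7324 / 71 = 315.3343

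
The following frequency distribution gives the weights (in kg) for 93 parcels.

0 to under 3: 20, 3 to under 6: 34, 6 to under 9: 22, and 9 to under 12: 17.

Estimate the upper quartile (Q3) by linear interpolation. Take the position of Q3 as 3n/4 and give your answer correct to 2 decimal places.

Cumulative frequencies: 20, 54, 76, 93
n = 93; position = 3n/4 = 69.75.
This falls in the class 6 to under 9: L = 6, F = 54, f = 22, h = 3.
Upper quartile ≈ 6 + ((69.75 − 54) / 22) × 3 = 8.1477

8.15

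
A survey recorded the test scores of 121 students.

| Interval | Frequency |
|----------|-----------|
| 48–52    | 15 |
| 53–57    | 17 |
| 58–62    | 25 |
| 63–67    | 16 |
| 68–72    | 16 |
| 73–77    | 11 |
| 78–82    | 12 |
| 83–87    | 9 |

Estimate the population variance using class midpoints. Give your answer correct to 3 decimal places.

111.509

Midpoints: 50, 55, 60, 65, 70, 75, 80, 85
n = 121, Σfm = 7895, mean = 65.2479
Σfm² = 528625
Σf(m − x̄)² = Σfm² − (Σfm)²/n = 528625 − 7895²/121 = 13492.5620
Population variance = 13492.5620 / 121 = 111.5088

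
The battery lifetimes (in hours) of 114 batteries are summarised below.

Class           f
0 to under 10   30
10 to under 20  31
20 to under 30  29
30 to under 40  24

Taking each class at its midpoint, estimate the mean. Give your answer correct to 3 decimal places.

19.123

Midpoints: 5, 15, 25, 35
Σfm = 30×5 + 31×15 + 29×25 + 24×35 = 2180
n = Σf = 114
Mean = 2180 / 114 = 19.1228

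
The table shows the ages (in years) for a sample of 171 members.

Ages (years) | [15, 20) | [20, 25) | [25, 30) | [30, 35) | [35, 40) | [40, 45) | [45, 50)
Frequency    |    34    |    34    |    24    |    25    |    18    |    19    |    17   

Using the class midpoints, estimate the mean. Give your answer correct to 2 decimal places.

29.96

Midpoints: 17.5, 22.5, 27.5, 32.5, 37.5, 42.5, 47.5
Σfm = 34×17.5 + 34×22.5 + 24×27.5 + 25×32.5 + 18×37.5 + 19×42.5 + 17×47.5 = 5122.5
n = Σf = 171
Mean = 5122.5 / 171 = 29.9561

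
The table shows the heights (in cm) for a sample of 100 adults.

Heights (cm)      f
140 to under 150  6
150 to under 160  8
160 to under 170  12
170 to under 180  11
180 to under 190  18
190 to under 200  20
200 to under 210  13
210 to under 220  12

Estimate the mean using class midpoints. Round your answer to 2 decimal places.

Midpoints: 145, 155, 165, 175, 185, 195, 205, 215
Σfm = 6×145 + 8×155 + 12×165 + 11×175 + 18×185 + 20×195 + 13×205 + 12×215 = 18490
n = Σf = 100
Mean = 18490 / 100 = 184.9000

184.90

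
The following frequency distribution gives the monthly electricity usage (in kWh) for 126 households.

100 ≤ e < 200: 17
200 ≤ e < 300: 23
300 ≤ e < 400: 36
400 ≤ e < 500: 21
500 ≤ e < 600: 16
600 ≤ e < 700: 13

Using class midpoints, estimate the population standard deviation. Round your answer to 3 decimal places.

149.941

Midpoints: 150, 250, 350, 450, 550, 650
n = 126, Σfm = 47600, mean = 377.7778
Σfm² = 20815000
Σf(m − x̄)² = Σfm² − (Σfm)²/n = 20815000 − 47600²/126 = 2832777.7778
Population variance = 2832777.7778 / 126 = 22482.3633
Standard deviation = √22482.3633 = 149.9412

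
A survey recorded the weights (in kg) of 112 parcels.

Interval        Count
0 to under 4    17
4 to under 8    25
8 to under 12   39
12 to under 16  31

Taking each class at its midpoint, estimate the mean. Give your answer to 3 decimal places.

9.000

Midpoints: 2, 6, 10, 14
Σfm = 17×2 + 25×6 + 39×10 + 31×14 = 1008
n = Σf = 112
Mean = 1008 / 112 = 9.0000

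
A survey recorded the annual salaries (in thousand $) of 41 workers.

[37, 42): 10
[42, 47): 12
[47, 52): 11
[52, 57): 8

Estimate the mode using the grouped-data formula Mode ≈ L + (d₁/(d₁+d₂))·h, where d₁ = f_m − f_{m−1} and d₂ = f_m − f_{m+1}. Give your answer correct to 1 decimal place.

45.3

Modal class: [42, 47) (highest frequency 12).
d₁ = 12 − 10 = 2, d₂ = 12 − 11 = 1
Mode ≈ 42 + (2/(2+1)) × 5 = 42 + 3.3333 = 45.3333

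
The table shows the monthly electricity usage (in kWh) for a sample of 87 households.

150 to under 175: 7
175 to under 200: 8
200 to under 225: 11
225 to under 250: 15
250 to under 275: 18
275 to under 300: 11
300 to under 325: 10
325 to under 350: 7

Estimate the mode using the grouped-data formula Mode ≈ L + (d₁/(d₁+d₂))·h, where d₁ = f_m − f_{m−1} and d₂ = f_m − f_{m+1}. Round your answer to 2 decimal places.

257.50

Modal class: 250 to under 275 (highest frequency 18).
d₁ = 18 − 15 = 3, d₂ = 18 − 11 = 7
Mode ≈ 250 + (3/(3+7)) × 25 = 250 + 7.5000 = 257.5000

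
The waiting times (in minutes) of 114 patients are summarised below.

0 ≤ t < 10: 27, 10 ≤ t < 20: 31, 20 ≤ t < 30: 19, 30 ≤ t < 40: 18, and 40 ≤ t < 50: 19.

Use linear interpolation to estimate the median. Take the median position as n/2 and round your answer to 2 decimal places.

Cumulative frequencies: 27, 58, 77, 95, 114
n = 114; position = n/2 = 57.
This falls in the class 10 ≤ t < 20: L = 10, F = 27, f = 31, h = 10.
Median ≈ 10 + ((57 − 27) / 31) × 10 = 19.6774

19.68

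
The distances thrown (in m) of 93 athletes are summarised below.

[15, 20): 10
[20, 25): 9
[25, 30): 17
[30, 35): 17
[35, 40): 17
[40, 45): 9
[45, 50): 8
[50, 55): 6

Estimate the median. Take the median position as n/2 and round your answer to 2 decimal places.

33.09

Cumulative frequencies: 10, 19, 36, 53, 70, 79, 87, 93
n = 93; position = n/2 = 46.5.
This falls in the class [30, 35): L = 30, F = 36, f = 17, h = 5.
Median ≈ 30 + ((46.5 − 36) / 17) × 5 = 33.0882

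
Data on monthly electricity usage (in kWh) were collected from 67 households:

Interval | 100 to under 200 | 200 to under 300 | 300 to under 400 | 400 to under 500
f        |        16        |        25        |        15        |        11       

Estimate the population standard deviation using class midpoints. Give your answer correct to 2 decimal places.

101.05

Midpoints: 150, 250, 350, 450
n = 67, Σfm = 18850, mean = 281.3433
Σfm² = 5987500
Σf(m − x̄)² = Σfm² − (Σfm)²/n = 5987500 − 18850²/67 = 684179.1045
Population variance = 684179.1045 / 67 = 10211.6284
Standard deviation = √10211.6284 = 101.0526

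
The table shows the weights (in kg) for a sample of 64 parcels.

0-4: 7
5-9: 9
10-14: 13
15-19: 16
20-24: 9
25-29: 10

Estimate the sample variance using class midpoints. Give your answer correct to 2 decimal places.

60.61

Midpoints: 2, 7, 12, 17, 22, 27
n = 64, Σfm = 973, mean = 15.2031
Σfm² = 18611
Σf(m − x̄)² = Σfm² − (Σfm)²/n = 18611 − 973²/64 = 3818.3594
Sample variance = 3818.3594 / 63 = 60.6089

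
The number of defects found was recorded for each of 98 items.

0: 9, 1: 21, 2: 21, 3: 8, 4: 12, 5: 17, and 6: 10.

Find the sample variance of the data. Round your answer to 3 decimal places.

Values: 0, 1, 2, 3, 4, 5, 6
n = 98, Σfx = 280, mean = 2.8571
Σfx² = 1154
Σf(x − x̄)² = Σfx² − (Σfx)²/n = 1154 − 280²/98 = 354.0000
Sample variance = 354.0000 / 97 = 3.6495

3.649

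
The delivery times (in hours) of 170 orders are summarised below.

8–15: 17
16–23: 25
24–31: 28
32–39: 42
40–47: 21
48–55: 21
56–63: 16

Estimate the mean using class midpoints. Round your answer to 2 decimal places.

34.65

Midpoints: 11.5, 19.5, 27.5, 35.5, 43.5, 51.5, 59.5
Σfm = 17×11.5 + 25×19.5 + 28×27.5 + 42×35.5 + 21×43.5 + 21×51.5 + 16×59.5 = 5891
n = Σf = 170
Mean = 5891 / 170 = 34.6529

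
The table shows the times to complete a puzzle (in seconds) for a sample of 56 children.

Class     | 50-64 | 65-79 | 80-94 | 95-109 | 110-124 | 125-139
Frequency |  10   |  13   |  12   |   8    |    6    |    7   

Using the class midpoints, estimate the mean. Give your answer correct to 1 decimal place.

89.1

Midpoints: 57, 72, 87, 102, 117, 132
Σfm = 10×57 + 13×72 + 12×87 + 8×102 + 6×117 + 7×132 = 4992
n = Σf = 56
Mean = 4992 / 56 = 89.1429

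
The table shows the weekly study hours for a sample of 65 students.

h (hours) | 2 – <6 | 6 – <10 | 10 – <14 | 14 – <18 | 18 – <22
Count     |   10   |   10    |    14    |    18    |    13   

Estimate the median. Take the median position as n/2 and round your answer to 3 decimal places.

13.571

Cumulative frequencies: 10, 20, 34, 52, 65
n = 65; position = n/2 = 32.5.
This falls in the class 10 – <14: L = 10, F = 20, f = 14, h = 4.
Median ≈ 10 + ((32.5 − 20) / 14) × 4 = 13.5714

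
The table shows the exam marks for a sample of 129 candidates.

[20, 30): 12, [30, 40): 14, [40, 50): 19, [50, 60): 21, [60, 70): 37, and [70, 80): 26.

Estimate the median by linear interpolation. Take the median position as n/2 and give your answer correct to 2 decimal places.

Cumulative frequencies: 12, 26, 45, 66, 103, 129
n = 129; position = n/2 = 64.5.
This falls in the class [50, 60): L = 50, F = 45, f = 21, h = 10.
Median ≈ 50 + ((64.5 − 45) / 21) × 10 = 59.2857

59.29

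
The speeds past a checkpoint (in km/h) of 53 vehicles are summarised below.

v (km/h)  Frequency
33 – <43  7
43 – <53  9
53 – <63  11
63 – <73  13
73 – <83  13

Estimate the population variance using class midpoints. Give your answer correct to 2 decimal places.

183.34

Midpoints: 38, 48, 58, 68, 78
n = 53, Σfm = 3234, mean = 61.0189
Σfm² = 207052
Σf(m − x̄)² = Σfm² − (Σfm)²/n = 207052 − 3234²/53 = 9716.9811
Population variance = 9716.9811 / 53 = 183.3393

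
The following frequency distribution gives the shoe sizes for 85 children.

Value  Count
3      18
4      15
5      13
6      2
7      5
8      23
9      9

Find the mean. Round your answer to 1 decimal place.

5.8

Values: 3, 4, 5, 6, 7, 8, 9
Σfx = 18×3 + 15×4 + 13×5 + 2×6 + 5×7 + 23×8 + 9×9 = 491
n = Σf = 85
Mean = 491 / 85 = 5.7765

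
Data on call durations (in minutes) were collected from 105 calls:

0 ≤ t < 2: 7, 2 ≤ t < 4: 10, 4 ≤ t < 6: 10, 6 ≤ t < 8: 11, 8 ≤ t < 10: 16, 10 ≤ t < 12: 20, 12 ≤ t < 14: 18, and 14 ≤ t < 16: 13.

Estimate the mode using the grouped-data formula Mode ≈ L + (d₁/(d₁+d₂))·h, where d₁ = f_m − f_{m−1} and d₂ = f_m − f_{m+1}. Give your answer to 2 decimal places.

Modal class: 10 ≤ t < 12 (highest frequency 20).
d₁ = 20 − 16 = 4, d₂ = 20 − 18 = 2
Mode ≈ 10 + (4/(4+2)) × 2 = 10 + 1.3333 = 11.3333

11.33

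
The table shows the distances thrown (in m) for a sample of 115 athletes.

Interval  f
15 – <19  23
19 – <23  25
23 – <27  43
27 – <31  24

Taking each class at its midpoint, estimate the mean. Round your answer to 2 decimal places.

23.37

Midpoints: 17, 21, 25, 29
Σfm = 23×17 + 25×21 + 43×25 + 24×29 = 2687
n = Σf = 115
Mean = 2687 / 115 = 23.3652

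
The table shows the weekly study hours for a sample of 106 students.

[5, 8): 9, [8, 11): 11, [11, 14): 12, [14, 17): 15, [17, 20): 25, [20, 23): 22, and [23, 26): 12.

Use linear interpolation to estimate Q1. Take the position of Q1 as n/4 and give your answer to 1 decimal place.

Cumulative frequencies: 9, 20, 32, 47, 72, 94, 106
n = 106; position = n/4 = 26.5.
This falls in the class [11, 14): L = 11, F = 20, f = 12, h = 3.
Lower quartile ≈ 11 + ((26.5 − 20) / 12) × 3 = 12.6250

12.6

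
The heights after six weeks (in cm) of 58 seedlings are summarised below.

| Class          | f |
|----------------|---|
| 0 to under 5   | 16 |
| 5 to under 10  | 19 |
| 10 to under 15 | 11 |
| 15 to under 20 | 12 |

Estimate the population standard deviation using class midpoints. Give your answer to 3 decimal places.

Midpoints: 2.5, 7.5, 12.5, 17.5
n = 58, Σfm = 530, mean = 9.1379
Σfm² = 6562.5
Σf(m − x̄)² = Σfm² − (Σfm)²/n = 6562.5 − 530²/58 = 1719.3966
Population variance = 1719.3966 / 58 = 29.6448
Standard deviation = √29.6448 = 5.4447

5.445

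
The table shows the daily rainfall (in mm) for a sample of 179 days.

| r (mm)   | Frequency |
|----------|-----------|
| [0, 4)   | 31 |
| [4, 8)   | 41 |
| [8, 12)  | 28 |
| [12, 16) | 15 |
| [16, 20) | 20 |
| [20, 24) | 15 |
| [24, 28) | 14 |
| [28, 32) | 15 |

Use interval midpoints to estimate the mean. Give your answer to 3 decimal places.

Midpoints: 2, 6, 10, 14, 18, 22, 26, 30
Σfm = 31×2 + 41×6 + 28×10 + 15×14 + 20×18 + 15×22 + 14×26 + 15×30 = 2302
n = Σf = 179
Mean = 2302 / 179 = 12.8603

12.860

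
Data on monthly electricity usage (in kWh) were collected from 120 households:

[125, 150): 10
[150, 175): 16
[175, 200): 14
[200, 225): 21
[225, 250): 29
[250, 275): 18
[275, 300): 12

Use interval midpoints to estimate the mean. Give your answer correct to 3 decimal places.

217.708

Midpoints: 137.5, 162.5, 187.5, 212.5, 237.5, 262.5, 287.5
Σfm = 10×137.5 + 16×162.5 + 14×187.5 + 21×212.5 + 29×237.5 + 18×262.5 + 12×287.5 = 26125
n = Σf = 120
Mean = 26125 / 120 = 217.7083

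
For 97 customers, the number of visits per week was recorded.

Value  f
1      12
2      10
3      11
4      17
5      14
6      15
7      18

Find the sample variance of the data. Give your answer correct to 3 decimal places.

Values: 1, 2, 3, 4, 5, 6, 7
n = 97, Σfx = 419, mean = 4.3196
Σfx² = 2195
Σf(x − x̄)² = Σfx² − (Σfx)²/n = 2195 − 419²/97 = 385.0928
Sample variance = 385.0928 / 96 = 4.0114

4.011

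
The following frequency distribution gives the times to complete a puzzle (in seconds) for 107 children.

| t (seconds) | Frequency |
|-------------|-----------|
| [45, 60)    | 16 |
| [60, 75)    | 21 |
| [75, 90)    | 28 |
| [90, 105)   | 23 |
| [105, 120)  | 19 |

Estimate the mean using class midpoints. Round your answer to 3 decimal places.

83.621

Midpoints: 52.5, 67.5, 82.5, 97.5, 112.5
Σfm = 16×52.5 + 21×67.5 + 28×82.5 + 23×97.5 + 19×112.5 = 8947.5
n = Σf = 107
Mean = 8947.5 / 107 = 83.6215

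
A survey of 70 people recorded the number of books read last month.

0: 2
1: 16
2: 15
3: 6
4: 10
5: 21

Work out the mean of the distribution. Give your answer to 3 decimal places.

Values: 0, 1, 2, 3, 4, 5
Σfx = 2×0 + 16×1 + 15×2 + 6×3 + 10×4 + 21×5 = 209
n = Σf = 70
Mean = 209 / 70 = 2.9857

2.986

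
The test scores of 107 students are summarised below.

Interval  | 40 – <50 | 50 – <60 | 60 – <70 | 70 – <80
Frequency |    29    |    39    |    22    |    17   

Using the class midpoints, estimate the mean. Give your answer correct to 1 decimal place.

57.5

Midpoints: 45, 55, 65, 75
Σfm = 29×45 + 39×55 + 22×65 + 17×75 = 6155
n = Σf = 107
Mean = 6155 / 107 = 57.5234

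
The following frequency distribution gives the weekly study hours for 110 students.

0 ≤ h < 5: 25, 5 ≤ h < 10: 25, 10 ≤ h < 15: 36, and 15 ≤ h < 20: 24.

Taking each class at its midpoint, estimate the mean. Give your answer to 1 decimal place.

Midpoints: 2.5, 7.5, 12.5, 17.5
Σfm = 25×2.5 + 25×7.5 + 36×12.5 + 24×17.5 = 1120
n = Σf = 110
Mean = 1120 / 110 = 10.1818

10.2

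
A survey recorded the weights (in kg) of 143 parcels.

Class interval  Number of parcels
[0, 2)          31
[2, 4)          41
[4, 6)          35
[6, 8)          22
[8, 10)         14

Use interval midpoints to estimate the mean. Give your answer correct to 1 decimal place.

4.3

Midpoints: 1, 3, 5, 7, 9
Σfm = 31×1 + 41×3 + 35×5 + 22×7 + 14×9 = 609
n = Σf = 143
Mean = 609 / 143 = 4.2587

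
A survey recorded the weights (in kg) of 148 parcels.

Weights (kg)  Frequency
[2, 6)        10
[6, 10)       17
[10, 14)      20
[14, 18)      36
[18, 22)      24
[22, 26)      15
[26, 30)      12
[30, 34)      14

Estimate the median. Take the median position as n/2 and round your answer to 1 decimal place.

Cumulative frequencies: 10, 27, 47, 83, 107, 122, 134, 148
n = 148; position = n/2 = 74.
This falls in the class [14, 18): L = 14, F = 47, f = 36, h = 4.
Median ≈ 14 + ((74 − 47) / 36) × 4 = 17.0000

17.0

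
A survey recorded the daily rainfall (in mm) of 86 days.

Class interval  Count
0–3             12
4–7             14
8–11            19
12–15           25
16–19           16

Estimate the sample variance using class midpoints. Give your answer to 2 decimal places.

27.63

Midpoints: 1.5, 5.5, 9.5, 13.5, 17.5
n = 86, Σfm = 893, mean = 10.3837
Σfm² = 11621.5
Σf(m − x̄)² = Σfm² − (Σfm)²/n = 11621.5 − 893²/86 = 2348.8372
Sample variance = 2348.8372 / 85 = 27.6334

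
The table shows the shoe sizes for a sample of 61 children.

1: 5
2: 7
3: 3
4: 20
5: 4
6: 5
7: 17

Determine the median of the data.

Cumulative frequencies: 5, 12, 15, 35, 39, 44, 61
n = 61, so the median is the value in position (n+1)/2 = 31.
Position 31 falls at value 4.

4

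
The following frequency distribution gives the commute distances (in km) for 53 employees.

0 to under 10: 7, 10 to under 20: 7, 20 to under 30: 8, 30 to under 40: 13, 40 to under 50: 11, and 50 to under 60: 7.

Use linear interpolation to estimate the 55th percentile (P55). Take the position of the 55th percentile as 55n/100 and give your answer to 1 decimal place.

Cumulative frequencies: 7, 14, 22, 35, 46, 53
n = 53; position = 55n/100 = 29.15.
This falls in the class 30 to under 40: L = 30, F = 22, f = 13, h = 10.
55th percentile ≈ 30 + ((29.15 − 22) / 13) × 10 = 35.5000

35.5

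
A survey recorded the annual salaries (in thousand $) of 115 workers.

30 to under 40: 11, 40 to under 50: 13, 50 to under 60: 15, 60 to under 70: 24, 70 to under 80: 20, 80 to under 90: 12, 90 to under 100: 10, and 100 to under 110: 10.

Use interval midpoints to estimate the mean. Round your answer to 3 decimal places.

Midpoints: 35, 45, 55, 65, 75, 85, 95, 105
Σfm = 11×35 + 13×45 + 15×55 + 24×65 + 20×75 + 12×85 + 10×95 + 10×105 = 7875
n = Σf = 115
Mean = 7875 / 115 = 68.4783

68.478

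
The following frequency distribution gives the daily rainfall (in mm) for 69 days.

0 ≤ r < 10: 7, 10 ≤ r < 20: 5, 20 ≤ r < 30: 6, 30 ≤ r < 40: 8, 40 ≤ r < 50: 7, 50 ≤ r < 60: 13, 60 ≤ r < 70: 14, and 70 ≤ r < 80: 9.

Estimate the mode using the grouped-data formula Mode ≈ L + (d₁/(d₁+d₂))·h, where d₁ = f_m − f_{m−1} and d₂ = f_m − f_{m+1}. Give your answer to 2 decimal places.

Modal class: 60 ≤ r < 70 (highest frequency 14).
d₁ = 14 − 13 = 1, d₂ = 14 − 9 = 5
Mode ≈ 60 + (1/(1+5)) × 10 = 60 + 1.6667 = 61.6667

61.67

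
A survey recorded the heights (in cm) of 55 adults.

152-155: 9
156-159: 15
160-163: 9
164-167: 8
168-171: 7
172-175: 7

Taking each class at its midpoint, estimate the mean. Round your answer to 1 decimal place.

162.2

Midpoints: 153.5, 157.5, 161.5, 165.5, 169.5, 173.5
Σfm = 9×153.5 + 15×157.5 + 9×161.5 + 8×165.5 + 7×169.5 + 7×173.5 = 8922.5
n = Σf = 55
Mean = 8922.5 / 55 = 162.2273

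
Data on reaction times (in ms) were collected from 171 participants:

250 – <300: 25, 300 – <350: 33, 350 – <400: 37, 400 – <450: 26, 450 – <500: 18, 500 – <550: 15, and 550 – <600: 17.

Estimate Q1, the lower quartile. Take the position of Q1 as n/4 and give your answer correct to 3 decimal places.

Cumulative frequencies: 25, 58, 95, 121, 139, 154, 171
n = 171; position = n/4 = 42.75.
This falls in the class 300 – <350: L = 300, F = 25, f = 33, h = 50.
Lower quartile ≈ 300 + ((42.75 − 25) / 33) × 50 = 326.8939

326.894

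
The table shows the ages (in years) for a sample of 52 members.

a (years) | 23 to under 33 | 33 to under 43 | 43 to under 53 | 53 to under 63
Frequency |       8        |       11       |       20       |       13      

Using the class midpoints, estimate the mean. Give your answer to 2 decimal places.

Midpoints: 28, 38, 48, 58
Σfm = 8×28 + 11×38 + 20×48 + 13×58 = 2356
n = Σf = 52
Mean = 2356 / 52 = 45.3077

45.31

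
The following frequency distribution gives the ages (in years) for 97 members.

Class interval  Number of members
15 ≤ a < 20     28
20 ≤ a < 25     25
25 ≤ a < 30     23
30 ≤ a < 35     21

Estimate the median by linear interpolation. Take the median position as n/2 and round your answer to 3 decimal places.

Cumulative frequencies: 28, 53, 76, 97
n = 97; position = n/2 = 48.5.
This falls in the class 20 ≤ a < 25: L = 20, F = 28, f = 25, h = 5.
Median ≈ 20 + ((48.5 − 28) / 25) × 5 = 24.1000

24.100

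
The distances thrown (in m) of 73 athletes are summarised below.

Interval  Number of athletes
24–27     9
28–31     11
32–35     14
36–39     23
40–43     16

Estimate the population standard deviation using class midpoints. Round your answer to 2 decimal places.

Midpoints: 25.5, 29.5, 33.5, 37.5, 41.5
n = 73, Σfm = 2549.5, mean = 34.9247
Σfm² = 91036.25
Σf(m − x̄)² = Σfm² − (Σfm)²/n = 91036.25 − 2549.5²/73 = 1995.8356
Population variance = 1995.8356 / 73 = 27.3402
Standard deviation = √27.3402 = 5.2288

5.23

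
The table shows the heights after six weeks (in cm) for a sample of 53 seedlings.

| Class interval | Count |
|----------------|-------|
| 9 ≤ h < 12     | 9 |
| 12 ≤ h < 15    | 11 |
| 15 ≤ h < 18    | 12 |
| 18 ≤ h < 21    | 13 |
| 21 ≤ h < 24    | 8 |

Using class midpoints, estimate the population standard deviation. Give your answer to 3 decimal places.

Midpoints: 10.5, 13.5, 16.5, 19.5, 22.5
n = 53, Σfm = 874.5, mean = 16.5000
Σfm² = 15257.25
Σf(m − x̄)² = Σfm² − (Σfm)²/n = 15257.25 − 874.5²/53 = 828.0000
Population variance = 828.0000 / 53 = 15.6226
Standard deviation = √15.6226 = 3.9525

3.953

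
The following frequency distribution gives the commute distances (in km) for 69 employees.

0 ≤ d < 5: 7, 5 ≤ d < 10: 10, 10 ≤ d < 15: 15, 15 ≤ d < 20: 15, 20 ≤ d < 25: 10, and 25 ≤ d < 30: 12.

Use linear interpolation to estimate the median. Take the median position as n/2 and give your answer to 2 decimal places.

Cumulative frequencies: 7, 17, 32, 47, 57, 69
n = 69; position = n/2 = 34.5.
This falls in the class 15 ≤ d < 20: L = 15, F = 32, f = 15, h = 5.
Median ≈ 15 + ((34.5 − 32) / 15) × 5 = 15.8333

15.83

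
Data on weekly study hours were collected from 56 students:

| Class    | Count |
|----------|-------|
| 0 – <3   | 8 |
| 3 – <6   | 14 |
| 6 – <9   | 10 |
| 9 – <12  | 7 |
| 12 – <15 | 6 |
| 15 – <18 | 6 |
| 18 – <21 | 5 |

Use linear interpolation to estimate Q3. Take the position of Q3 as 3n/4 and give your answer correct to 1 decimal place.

13.5

Cumulative frequencies: 8, 22, 32, 39, 45, 51, 56
n = 56; position = 3n/4 = 42.
This falls in the class 12 – <15: L = 12, F = 39, f = 6, h = 3.
Upper quartile ≈ 12 + ((42 − 39) / 6) × 3 = 13.5000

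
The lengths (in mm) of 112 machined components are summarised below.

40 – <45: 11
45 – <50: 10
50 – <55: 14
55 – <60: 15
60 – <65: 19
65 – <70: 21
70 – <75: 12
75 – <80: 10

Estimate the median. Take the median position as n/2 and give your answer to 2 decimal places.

61.58

Cumulative frequencies: 11, 21, 35, 50, 69, 90, 102, 112
n = 112; position = n/2 = 56.
This falls in the class 60 – <65: L = 60, F = 50, f = 19, h = 5.
Median ≈ 60 + ((56 − 50) / 19) × 5 = 61.5789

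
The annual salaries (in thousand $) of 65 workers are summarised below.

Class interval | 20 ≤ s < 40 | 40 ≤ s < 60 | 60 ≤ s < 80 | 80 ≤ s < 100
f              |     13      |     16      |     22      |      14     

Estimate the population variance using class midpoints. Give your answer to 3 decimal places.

430.391

Midpoints: 30, 50, 70, 90
n = 65, Σfm = 3990, mean = 61.3846
Σfm² = 272900
Σf(m − x̄)² = Σfm² − (Σfm)²/n = 272900 − 3990²/65 = 27975.3846
Population variance = 27975.3846 / 65 = 430.3905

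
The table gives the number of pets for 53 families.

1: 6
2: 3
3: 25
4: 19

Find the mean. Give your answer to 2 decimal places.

Values: 1, 2, 3, 4
Σfx = 6×1 + 3×2 + 25×3 + 19×4 = 163
n = Σf = 53
Mean = 163 / 53 = 3.0755

3.08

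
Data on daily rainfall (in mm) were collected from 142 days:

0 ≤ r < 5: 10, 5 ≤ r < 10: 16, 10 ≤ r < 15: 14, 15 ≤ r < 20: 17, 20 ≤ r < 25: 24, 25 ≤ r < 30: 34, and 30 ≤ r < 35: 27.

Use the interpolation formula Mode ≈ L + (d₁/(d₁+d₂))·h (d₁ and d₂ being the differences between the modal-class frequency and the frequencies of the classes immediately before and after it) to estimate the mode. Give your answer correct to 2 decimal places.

27.94

Modal class: 25 ≤ r < 30 (highest frequency 34).
d₁ = 34 − 24 = 10, d₂ = 34 − 27 = 7
Mode ≈ 25 + (10/(10+7)) × 5 = 25 + 2.9412 = 27.9412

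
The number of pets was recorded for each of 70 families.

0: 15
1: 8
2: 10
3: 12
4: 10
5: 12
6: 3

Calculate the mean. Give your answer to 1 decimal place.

2.6

Values: 0, 1, 2, 3, 4, 5, 6
Σfx = 15×0 + 8×1 + 10×2 + 12×3 + 10×4 + 12×5 + 3×6 = 182
n = Σf = 70
Mean = 182 / 70 = 2.6000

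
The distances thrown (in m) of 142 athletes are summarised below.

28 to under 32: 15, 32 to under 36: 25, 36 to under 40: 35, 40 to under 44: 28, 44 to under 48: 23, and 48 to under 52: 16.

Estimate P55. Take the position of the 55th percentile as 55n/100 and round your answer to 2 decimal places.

Cumulative frequencies: 15, 40, 75, 103, 126, 142
n = 142; position = 55n/100 = 78.1.
This falls in the class 40 to under 44: L = 40, F = 75, f = 28, h = 4.
55th percentile ≈ 40 + ((78.1 − 75) / 28) × 4 = 40.4429

40.44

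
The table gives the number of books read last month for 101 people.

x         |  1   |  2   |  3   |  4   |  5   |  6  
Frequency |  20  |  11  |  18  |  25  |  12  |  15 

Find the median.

4

Cumulative frequencies: 20, 31, 49, 74, 86, 101
n = 101, so the median is the value in position (n+1)/2 = 51.
Position 51 falls at value 4.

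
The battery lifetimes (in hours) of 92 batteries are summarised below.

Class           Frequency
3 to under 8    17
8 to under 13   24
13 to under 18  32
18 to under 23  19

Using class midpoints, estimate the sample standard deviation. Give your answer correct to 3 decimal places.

5.094

Midpoints: 5.5, 10.5, 15.5, 20.5
n = 92, Σfm = 1231, mean = 13.3804
Σfm² = 18833
Σf(m − x̄)² = Σfm² − (Σfm)²/n = 18833 − 1231²/92 = 2361.6848
Sample variance = 2361.6848 / 91 = 25.9526
Standard deviation = √25.9526 = 5.0944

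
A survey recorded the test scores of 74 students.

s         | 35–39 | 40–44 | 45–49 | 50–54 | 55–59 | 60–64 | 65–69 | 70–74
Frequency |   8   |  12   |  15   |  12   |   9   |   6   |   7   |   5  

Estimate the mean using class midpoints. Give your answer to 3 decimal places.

Midpoints: 37, 42, 47, 52, 57, 62, 67, 72
Σfm = 8×37 + 12×42 + 15×47 + 12×52 + 9×57 + 6×62 + 7×67 + 5×72 = 3843
n = Σf = 74
Mean = 3843 / 74 = 51.9324

51.932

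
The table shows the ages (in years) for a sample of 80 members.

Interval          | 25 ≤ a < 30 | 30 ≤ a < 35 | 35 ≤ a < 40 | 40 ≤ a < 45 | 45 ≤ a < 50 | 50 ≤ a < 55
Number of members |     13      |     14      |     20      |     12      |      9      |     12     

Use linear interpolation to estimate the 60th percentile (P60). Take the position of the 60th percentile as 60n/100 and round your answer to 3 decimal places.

40.417

Cumulative frequencies: 13, 27, 47, 59, 68, 80
n = 80; position = 60n/100 = 48.
This falls in the class 40 ≤ a < 45: L = 40, F = 47, f = 12, h = 5.
60th percentile ≈ 40 + ((48 − 47) / 12) × 5 = 40.4167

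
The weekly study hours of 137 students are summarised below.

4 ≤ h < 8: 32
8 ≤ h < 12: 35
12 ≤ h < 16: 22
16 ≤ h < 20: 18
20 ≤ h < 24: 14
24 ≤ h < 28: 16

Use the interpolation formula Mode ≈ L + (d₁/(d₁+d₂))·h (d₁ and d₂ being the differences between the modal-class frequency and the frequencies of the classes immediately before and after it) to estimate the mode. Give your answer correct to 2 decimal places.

8.75

Modal class: 8 ≤ h < 12 (highest frequency 35).
d₁ = 35 − 32 = 3, d₂ = 35 − 22 = 13
Mode ≈ 8 + (3/(3+13)) × 4 = 8 + 0.7500 = 8.7500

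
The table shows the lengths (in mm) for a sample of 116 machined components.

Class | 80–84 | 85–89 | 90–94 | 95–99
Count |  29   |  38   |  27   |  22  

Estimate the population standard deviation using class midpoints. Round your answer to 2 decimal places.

Midpoints: 82, 87, 92, 97
n = 116, Σfm = 10302, mean = 88.8103
Σfm² = 918144
Σf(m − x̄)² = Σfm² − (Σfm)²/n = 918144 − 10302²/116 = 3219.8276
Population variance = 3219.8276 / 116 = 27.7571
Standard deviation = √27.7571 = 5.2685

5.27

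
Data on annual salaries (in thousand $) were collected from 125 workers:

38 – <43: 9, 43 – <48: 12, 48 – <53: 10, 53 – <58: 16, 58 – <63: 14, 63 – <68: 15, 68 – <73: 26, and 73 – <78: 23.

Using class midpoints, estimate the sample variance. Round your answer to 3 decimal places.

Midpoints: 40.5, 45.5, 50.5, 55.5, 60.5, 65.5, 70.5, 75.5
n = 125, Σfm = 7702.5, mean = 61.6200
Σfm² = 490321.25
Σf(m − x̄)² = Σfm² − (Σfm)²/n = 490321.25 − 7702.5²/125 = 15693.2000
Sample variance = 15693.2000 / 124 = 126.5581

126.558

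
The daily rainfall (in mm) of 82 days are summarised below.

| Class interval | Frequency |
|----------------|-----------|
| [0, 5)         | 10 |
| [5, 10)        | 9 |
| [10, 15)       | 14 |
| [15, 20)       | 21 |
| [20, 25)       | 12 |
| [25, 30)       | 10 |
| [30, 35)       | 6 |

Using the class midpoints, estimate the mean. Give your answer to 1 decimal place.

Midpoints: 2.5, 7.5, 12.5, 17.5, 22.5, 27.5, 32.5
Σfm = 10×2.5 + 9×7.5 + 14×12.5 + 21×17.5 + 12×22.5 + 10×27.5 + 6×32.5 = 1375
n = Σf = 82
Mean = 1375 / 82 = 16.7683

16.8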